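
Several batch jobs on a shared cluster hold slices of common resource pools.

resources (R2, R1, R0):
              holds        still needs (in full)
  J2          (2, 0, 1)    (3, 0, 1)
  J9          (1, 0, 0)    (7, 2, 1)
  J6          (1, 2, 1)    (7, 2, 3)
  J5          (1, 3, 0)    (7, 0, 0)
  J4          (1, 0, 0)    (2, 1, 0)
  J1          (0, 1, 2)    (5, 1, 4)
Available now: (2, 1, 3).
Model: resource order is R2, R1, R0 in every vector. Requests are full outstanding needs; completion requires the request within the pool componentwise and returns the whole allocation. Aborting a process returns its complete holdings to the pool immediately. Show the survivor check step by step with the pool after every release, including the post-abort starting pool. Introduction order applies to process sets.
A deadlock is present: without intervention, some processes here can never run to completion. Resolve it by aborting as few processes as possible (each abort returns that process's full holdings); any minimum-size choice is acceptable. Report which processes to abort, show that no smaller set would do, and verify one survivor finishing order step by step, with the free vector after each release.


The answer: abort J9 and J6.
Key observation: before aborting J9 and J6, J5 was permanently blocked — no order could ever run it; afterwards it completes at step 4.
Why nothing smaller works — every single abort fails: J2 alone leaves J9 blocked (short on R2); J9 alone leaves J6 blocked (short on R2); J6 alone leaves J9 blocked (short on R2); J5 alone leaves J9 blocked (short on R2); J4 alone leaves J9 blocked (short on R2); J1 alone leaves J9 blocked (short on R2).
Survivors finish in the order: J4, J1, J2, J5. Step-by-step check (pool after the aborts first):
  pool = (4, 3, 4)
  J4: need (2, 1, 0) fits (4, 3, 4); releases (1, 0, 0), pool now (5, 3, 4)
  J1: need (5, 1, 4) fits (5, 3, 4); releases (0, 1, 2), pool now (5, 4, 6)
  J2: need (3, 0, 1) fits (5, 4, 6); releases (2, 0, 1), pool now (7, 4, 7)
  J5: need (7, 0, 0) fits (7, 4, 7); releases (1, 3, 0), pool now (8, 7, 7)


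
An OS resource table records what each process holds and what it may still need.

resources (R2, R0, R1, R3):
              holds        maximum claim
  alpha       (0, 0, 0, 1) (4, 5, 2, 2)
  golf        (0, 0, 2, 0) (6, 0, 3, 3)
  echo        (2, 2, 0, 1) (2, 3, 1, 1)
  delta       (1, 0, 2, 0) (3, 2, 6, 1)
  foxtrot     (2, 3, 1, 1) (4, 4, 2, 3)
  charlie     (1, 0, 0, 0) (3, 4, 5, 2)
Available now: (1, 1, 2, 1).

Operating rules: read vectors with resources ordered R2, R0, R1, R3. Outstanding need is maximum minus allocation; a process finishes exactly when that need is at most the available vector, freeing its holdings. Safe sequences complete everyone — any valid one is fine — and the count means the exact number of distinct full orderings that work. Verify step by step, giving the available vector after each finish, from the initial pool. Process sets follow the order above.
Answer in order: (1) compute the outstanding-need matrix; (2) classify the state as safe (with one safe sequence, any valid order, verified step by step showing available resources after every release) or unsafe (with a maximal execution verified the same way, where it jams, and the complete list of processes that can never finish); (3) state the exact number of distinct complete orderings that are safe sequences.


(1) Remaining need (order R2, R0, R1, R3):
  alpha: (4, 5, 2, 1)
  golf: (6, 0, 1, 3)
  echo: (0, 1, 1, 0)
  delta: (2, 2, 4, 1)
  foxtrot: (2, 1, 1, 2)
  charlie: (2, 4, 5, 2)
(2) UNSAFE.
Key observation: after echo, foxtrot, alpha the pool peaks at (5, 6, 3, 4), and each blocked process is short somewhere: golf on R2; delta on R1; charlie on R1.
Going as far as possible: echo, foxtrot, alpha; after that, nothing fits. Step-by-step check:
  pool = (1, 1, 2, 1)
  echo needs (0, 1, 1, 0) <= (1, 1, 2, 1) -> finishes; pool += (2, 2, 0, 1) = (3, 3, 2, 2)
  foxtrot needs (2, 1, 1, 2) <= (3, 3, 2, 2) -> finishes; pool += (2, 3, 1, 1) = (5, 6, 3, 3)
  alpha needs (4, 5, 2, 1) <= (5, 6, 3, 3) -> finishes; pool += (0, 0, 0, 1) = (5, 6, 3, 4)
  blocked: golf wants (6, 0, 1, 3), pool (5, 6, 3, 4) — not enough R2
  blocked: delta wants (2, 2, 4, 1), pool (5, 6, 3, 4) — not enough R1
  blocked: charlie wants (2, 4, 5, 2), pool (5, 6, 3, 4) — not enough R1
Permanently blocked: golf, delta and charlie.
(3) Exactly 0 of the possible complete orderings are safe sequences.


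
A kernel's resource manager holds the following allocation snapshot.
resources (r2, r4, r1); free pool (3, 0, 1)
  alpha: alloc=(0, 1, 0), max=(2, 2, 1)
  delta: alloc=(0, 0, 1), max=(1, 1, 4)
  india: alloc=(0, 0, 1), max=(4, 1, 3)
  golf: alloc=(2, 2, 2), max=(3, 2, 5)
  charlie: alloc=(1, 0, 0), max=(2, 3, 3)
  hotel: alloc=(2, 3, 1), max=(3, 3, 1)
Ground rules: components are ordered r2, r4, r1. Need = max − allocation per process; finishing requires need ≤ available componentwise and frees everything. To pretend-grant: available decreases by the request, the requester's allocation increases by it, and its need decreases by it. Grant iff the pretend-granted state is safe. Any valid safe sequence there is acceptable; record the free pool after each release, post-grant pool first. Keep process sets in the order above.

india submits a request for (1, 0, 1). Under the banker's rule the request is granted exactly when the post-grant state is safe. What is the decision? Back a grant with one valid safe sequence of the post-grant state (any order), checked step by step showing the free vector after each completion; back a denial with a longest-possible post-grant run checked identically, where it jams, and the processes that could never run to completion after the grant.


GRANT — the state after the grant stays safe, e.g. via hotel, alpha, india, golf, charlie, delta.
Key observation: the transfer keeps a workable pool ((2, 0, 0)); hotel starts the safe sequence.
Verifying the post-grant state step by step:
  pool = (2, 0, 0)
  hotel: need (1, 0, 0) fits (2, 0, 0); releases (2, 3, 1), pool now (4, 3, 1)
  alpha: need (2, 1, 1) fits (4, 3, 1); releases (0, 1, 0), pool now (4, 4, 1)
  india: need (3, 1, 1) fits (4, 4, 1); releases (1, 0, 2), pool now (5, 4, 3)
  golf: need (1, 0, 3) fits (5, 4, 3); releases (2, 2, 2), pool now (7, 6, 5)
  charlie: need (1, 3, 3) fits (7, 6, 5); releases (1, 0, 0), pool now (8, 6, 5)
  delta: need (1, 1, 3) fits (8, 6, 5); releases (0, 0, 1), pool now (8, 6, 6)


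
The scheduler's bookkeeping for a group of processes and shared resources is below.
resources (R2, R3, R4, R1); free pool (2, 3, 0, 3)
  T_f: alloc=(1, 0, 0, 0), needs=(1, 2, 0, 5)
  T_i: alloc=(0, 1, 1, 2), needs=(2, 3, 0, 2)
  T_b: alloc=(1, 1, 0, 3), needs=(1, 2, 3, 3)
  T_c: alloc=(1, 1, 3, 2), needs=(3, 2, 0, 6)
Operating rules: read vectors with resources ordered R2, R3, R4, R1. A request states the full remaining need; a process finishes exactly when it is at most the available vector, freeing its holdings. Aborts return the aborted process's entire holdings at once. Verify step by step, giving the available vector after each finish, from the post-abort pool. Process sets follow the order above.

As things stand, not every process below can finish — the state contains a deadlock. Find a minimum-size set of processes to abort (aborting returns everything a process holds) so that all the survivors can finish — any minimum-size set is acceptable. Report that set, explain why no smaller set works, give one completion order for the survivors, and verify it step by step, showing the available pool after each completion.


The answer: abort T_c.
Key observation: aborting T_c returns (1, 1, 3, 2), and T_b — hopeless before — runs at step 2 with the returned capacity in the pool.
No smaller set exists: with zero aborts the deadlock remains.
One survivor order: T_i, T_b, T_f. Step-by-step check (post-abort pool first):
  pool = (3, 4, 3, 5)
  T_i needs (2, 3, 0, 2) <= (3, 4, 3, 5) -> finishes; pool += (0, 1, 1, 2) = (3, 5, 4, 7)
  T_b needs (1, 2, 3, 3) <= (3, 5, 4, 7) -> finishes; pool += (1, 1, 0, 3) = (4, 6, 4, 10)
  T_f needs (1, 2, 0, 5) <= (4, 6, 4, 10) -> finishes; pool += (1, 0, 0, 0) = (5, 6, 4, 10)


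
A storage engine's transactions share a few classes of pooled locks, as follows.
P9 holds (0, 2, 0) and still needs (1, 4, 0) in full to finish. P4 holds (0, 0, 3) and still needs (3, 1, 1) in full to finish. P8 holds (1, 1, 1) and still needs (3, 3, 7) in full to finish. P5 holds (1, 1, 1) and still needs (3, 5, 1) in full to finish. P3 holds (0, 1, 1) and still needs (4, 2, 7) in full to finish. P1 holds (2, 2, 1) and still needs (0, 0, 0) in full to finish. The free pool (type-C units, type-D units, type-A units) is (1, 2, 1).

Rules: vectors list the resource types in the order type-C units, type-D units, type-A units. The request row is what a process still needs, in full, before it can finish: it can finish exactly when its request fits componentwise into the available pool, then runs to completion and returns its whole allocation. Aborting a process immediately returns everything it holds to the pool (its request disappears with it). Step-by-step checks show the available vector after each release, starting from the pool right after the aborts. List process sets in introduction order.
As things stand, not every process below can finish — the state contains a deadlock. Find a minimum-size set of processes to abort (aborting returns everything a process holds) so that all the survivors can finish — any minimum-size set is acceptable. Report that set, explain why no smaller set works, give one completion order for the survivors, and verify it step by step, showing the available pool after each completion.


The answer: abort P3.
Key observation: no ordering could ever have run P8 before the abort of P3; with (0, 1, 1) back in the pool it fits at step 5.
Why nothing smaller works: aborting no one leaves the state deadlocked as given.
The survivors complete as P1, P5, P4, P9, P8. Step-by-step check (starting from the post-abort pool):
  pool = (1, 3, 2)
  P1: need (0, 0, 0) fits (1, 3, 2); releases (2, 2, 1), pool now (3, 5, 3)
  P5: need (3, 5, 1) fits (3, 5, 3); releases (1, 1, 1), pool now (4, 6, 4)
  P4: need (3, 1, 1) fits (4, 6, 4); releases (0, 0, 3), pool now (4, 6, 7)
  P9: need (1, 4, 0) fits (4, 6, 7); releases (0, 2, 0), pool now (4, 8, 7)
  P8: need (3, 3, 7) fits (4, 8, 7); releases (1, 1, 1), pool now (5, 9, 8)


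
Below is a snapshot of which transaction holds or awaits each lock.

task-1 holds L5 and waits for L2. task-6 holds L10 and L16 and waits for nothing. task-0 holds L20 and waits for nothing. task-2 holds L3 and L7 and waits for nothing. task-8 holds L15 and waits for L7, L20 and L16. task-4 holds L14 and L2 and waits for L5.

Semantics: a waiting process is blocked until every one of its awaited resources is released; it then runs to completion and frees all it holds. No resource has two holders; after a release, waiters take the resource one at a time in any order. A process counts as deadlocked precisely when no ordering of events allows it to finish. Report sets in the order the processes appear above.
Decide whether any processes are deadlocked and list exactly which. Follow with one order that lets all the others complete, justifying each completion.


Deadlocked set: task-1 and task-4.
Key observation: the cycle task-1 -> task-4 -> task-1 can never break — each member waits on the next; no other process is dragged down with it.
One completion order for the rest: task-2, task-6, task-0, task-8.
Walking it through:
  task-2 waits on nothing -> runs at once and releases L3 and L7
  task-6 waits on nothing -> runs at once and releases L10 and L16
  task-0 waits on nothing -> runs at once and releases L20
  task-8: everything it awaited (L7, L20 and L16) is free; runs, freeing L15


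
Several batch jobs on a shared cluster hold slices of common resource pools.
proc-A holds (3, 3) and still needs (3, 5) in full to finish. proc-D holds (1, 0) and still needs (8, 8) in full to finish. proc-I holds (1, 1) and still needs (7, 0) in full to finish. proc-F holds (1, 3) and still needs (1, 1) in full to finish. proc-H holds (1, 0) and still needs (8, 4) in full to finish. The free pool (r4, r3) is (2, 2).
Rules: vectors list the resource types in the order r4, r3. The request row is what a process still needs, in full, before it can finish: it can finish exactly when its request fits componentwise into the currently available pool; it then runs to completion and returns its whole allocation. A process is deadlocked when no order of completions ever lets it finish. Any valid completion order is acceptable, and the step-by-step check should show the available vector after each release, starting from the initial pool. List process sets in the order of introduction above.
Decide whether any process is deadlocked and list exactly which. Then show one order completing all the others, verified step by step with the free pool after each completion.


Deadlocked: proc-D, proc-I and proc-H.
Key observation: no order helps: past proc-F, proc-A, the free pool tops out at (6, 8), below what each blocked process needs in r4.
One completion order for the rest: proc-F, proc-A. Walking it through:
  pool = (2, 2)
  run proc-F (needs (1, 1), free (2, 2)); after release of (1, 3) the pool is (3, 5)
  run proc-A (needs (3, 5), free (3, 5)); after release of (3, 3) the pool is (6, 8)
The stuck group stays short no matter what:
  proc-D still needs (8, 8) but only (6, 8) is free — short on r4
  proc-I still needs (7, 0) but only (6, 8) is free — short on r4
  proc-H still needs (8, 4) but only (6, 8) is free — short on r4


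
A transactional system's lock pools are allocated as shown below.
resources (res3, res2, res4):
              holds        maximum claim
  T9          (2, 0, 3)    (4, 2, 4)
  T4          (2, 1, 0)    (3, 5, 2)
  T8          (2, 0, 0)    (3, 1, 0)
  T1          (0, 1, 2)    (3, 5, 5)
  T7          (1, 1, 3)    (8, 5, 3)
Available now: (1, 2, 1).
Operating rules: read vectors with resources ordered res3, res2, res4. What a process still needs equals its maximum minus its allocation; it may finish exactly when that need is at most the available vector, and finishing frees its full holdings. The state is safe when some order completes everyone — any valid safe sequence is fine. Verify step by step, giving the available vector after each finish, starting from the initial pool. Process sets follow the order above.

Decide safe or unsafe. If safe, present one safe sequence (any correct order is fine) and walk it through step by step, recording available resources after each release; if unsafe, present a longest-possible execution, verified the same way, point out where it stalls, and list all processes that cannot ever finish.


UNSAFE.
Key observation: the pool after T8, T9 is (5, 2, 4); every surviving request exceeds it in res2, so progress ends there.
The run T8, T9 cannot be extended any further. Check, step by step:
  pool = (1, 2, 1)
  T8: need (1, 1, 0) fits (1, 2, 1); releases (2, 0, 0), pool now (3, 2, 1)
  T9: need (2, 2, 1) fits (3, 2, 1); releases (2, 0, 3), pool now (5, 2, 4)
  T4 still needs (1, 4, 2) but only (5, 2, 4) is free — short on res2
  T1 still needs (3, 4, 3) but only (5, 2, 4) is free — short on res2
  T7 still needs (7, 4, 0) but only (5, 2, 4) is free — short on res3 and res2
Permanently blocked: T4, T1 and T7.


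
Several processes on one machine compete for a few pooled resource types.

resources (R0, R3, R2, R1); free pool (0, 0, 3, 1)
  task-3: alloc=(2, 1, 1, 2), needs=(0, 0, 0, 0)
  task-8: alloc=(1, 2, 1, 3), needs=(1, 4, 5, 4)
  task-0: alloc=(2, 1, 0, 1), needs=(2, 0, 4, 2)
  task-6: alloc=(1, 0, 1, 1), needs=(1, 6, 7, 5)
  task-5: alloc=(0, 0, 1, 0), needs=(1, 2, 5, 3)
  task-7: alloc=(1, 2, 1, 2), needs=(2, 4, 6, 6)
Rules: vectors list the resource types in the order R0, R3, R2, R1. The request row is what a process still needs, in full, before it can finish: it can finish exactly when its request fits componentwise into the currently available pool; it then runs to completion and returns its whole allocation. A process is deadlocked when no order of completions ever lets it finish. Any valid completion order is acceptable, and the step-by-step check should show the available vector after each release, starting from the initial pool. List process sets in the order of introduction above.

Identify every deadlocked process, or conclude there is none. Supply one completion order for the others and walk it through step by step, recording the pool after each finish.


Deadlocked: task-8, task-6, task-5 and task-7.
Key observation: after task-3, task-0 complete, (4, 2, 4, 4) is the best the pool ever gets, yet each leftover process wants more R2.
A valid finishing order for the others: task-3, task-0. Step-by-step check:
  pool = (0, 0, 3, 1)
  run task-3 (needs (0, 0, 0, 0), free (0, 0, 3, 1)); after release of (2, 1, 1, 2) the pool is (2, 1, 4, 3)
  run task-0 (needs (2, 0, 4, 2), free (2, 1, 4, 3)); after release of (2, 1, 0, 1) the pool is (4, 2, 4, 4)
The blocked processes can never fit:
  task-8 still needs (1, 4, 5, 4) but only (4, 2, 4, 4) is free — short on R3 and R2
  task-6 still needs (1, 6, 7, 5) but only (4, 2, 4, 4) is free — short on R3, R2 and R1
  task-5 still needs (1, 2, 5, 3) but only (4, 2, 4, 4) is free — short on R2
  task-7 still needs (2, 4, 6, 6) but only (4, 2, 4, 4) is free — short on R3, R2 and R1


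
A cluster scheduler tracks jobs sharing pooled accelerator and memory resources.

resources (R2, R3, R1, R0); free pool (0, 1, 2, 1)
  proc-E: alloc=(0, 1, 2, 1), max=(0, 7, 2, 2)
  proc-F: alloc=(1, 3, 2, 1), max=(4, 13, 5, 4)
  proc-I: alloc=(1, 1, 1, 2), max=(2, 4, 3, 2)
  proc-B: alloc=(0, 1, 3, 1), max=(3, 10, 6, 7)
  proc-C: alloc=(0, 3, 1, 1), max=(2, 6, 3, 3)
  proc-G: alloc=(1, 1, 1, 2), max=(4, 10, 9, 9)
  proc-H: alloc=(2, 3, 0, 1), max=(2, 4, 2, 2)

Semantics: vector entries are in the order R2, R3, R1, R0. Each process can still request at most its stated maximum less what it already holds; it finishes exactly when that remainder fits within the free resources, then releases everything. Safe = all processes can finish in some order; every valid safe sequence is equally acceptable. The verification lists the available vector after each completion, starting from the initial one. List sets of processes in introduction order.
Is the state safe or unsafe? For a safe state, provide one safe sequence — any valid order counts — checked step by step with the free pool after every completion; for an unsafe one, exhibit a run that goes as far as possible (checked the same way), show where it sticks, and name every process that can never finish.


SAFE — a valid safe sequence is proc-H, proc-C, proc-E, proc-I, proc-B, proc-F, proc-G.
Key observation: the first exact fit in this order is proc-H — it needs (0, 1, 2, 1) with (0, 1, 2, 1) free, meeting a requested resource to the last unit.
Step-by-step check:
  pool = (0, 1, 2, 1)
  run proc-H (needs (0, 1, 2, 1), free (0, 1, 2, 1)); after release of (2, 3, 0, 1) the pool is (2, 4, 2, 2)
  run proc-C (needs (2, 3, 2, 2), free (2, 4, 2, 2)); after release of (0, 3, 1, 1) the pool is (2, 7, 3, 3)
  run proc-E (needs (0, 6, 0, 1), free (2, 7, 3, 3)); after release of (0, 1, 2, 1) the pool is (2, 8, 5, 4)
  run proc-I (needs (1, 3, 2, 0), free (2, 8, 5, 4)); after release of (1, 1, 1, 2) the pool is (3, 9, 6, 6)
  run proc-B (needs (3, 9, 3, 6), free (3, 9, 6, 6)); after release of (0, 1, 3, 1) the pool is (3, 10, 9, 7)
  run proc-F (needs (3, 10, 3, 3), free (3, 10, 9, 7)); after release of (1, 3, 2, 1) the pool is (4, 13, 11, 8)
  run proc-G (needs (3, 9, 8, 7), free (4, 13, 11, 8)); after release of (1, 1, 1, 2) the pool is (5, 14, 12, 10)


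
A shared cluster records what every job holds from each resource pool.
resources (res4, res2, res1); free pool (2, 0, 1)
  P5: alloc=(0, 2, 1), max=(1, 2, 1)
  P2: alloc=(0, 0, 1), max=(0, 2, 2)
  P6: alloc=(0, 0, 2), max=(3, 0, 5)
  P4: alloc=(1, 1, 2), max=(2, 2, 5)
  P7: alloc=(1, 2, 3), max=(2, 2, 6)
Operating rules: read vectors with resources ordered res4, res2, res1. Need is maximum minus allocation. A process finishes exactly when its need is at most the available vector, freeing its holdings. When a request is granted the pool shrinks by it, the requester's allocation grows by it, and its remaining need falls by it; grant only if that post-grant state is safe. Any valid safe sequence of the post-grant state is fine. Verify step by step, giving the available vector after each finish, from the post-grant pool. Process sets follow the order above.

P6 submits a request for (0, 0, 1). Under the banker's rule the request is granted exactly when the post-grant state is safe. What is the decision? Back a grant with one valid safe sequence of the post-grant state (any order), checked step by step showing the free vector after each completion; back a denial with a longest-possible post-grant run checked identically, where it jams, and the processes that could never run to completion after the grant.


DENY: after the grant no complete ordering would exist.
Key observation: after P5, P2 the pool peaks at (2, 2, 2), and each blocked process is short somewhere: P6 on res4; P4 on res1; P7 on res1.
On the post-grant state, P5, P2 is a maximal run — nothing extends it. Step-by-step check:
  pool = (2, 0, 0)
  P5: need (1, 0, 0) fits (2, 0, 0); releases (0, 2, 1), pool now (2, 2, 1)
  P2: need (0, 2, 1) fits (2, 2, 1); releases (0, 0, 1), pool now (2, 2, 2)
  P6 cannot run: need (3, 0, 2) vs free (2, 2, 2) (insufficient res4)
  P4 cannot run: need (1, 1, 3) vs free (2, 2, 2) (insufficient res1)
  P7 cannot run: need (1, 0, 3) vs free (2, 2, 2) (insufficient res1)
Had the request been granted, P6, P4 and P7 could never finish.


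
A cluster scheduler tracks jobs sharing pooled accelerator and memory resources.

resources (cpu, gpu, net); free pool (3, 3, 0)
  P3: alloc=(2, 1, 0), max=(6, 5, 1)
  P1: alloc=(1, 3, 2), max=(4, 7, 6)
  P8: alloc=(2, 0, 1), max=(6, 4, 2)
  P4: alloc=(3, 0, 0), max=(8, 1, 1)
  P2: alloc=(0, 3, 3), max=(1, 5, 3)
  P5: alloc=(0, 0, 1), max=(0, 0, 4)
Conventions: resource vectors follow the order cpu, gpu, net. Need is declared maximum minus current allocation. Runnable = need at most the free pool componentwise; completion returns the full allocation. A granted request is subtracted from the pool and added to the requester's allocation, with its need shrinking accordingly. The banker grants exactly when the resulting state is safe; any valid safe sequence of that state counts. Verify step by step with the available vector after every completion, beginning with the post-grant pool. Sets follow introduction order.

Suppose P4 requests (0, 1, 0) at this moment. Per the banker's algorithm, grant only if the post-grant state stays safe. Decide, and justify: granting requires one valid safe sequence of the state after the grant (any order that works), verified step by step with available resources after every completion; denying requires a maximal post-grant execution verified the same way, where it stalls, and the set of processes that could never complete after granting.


GRANT. The post-grant state is safe; one safe sequence: P2, P5, P1, P8, P3, P4.
Key observation: granting shrinks the pool to (3, 2, 0), yet P2 still fits and the chain goes through.
Check on the post-grant state, step by step:
  pool = (3, 2, 0)
  run P2 (needs (1, 2, 0), free (3, 2, 0)); after release of (0, 3, 3) the pool is (3, 5, 3)
  run P5 (needs (0, 0, 3), free (3, 5, 3)); after release of (0, 0, 1) the pool is (3, 5, 4)
  run P1 (needs (3, 4, 4), free (3, 5, 4)); after release of (1, 3, 2) the pool is (4, 8, 6)
  run P8 (needs (4, 4, 1), free (4, 8, 6)); after release of (2, 0, 1) the pool is (6, 8, 7)
  run P3 (needs (4, 4, 1), free (6, 8, 7)); after release of (2, 1, 0) the pool is (8, 9, 7)
  run P4 (needs (5, 0, 1), free (8, 9, 7)); after release of (3, 1, 0) the pool is (11, 10, 7)


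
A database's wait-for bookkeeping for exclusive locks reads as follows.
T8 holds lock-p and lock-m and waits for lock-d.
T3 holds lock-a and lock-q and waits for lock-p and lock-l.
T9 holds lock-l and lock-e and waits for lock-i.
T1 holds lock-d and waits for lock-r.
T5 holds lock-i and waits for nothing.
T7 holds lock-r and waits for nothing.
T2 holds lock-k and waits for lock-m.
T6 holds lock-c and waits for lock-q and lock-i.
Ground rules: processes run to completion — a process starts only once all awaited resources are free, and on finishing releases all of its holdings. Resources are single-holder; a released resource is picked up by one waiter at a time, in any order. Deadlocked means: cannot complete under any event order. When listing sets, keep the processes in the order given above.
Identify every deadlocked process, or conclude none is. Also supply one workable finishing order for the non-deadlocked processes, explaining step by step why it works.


Nothing here is deadlocked.
Key observation: although several processes wait, no cycle exists — each chain bottoms out at a free runner.
The rest can finish in the order T7, T1, T5, T8, T2, T9, T3, T6.
Walking it through:
  run T7 (it waits on nothing); releases lock-r
  T1: everything it awaited (lock-r) is free; runs, freeing lock-d
  run T5 (it waits on nothing); releases lock-i
  T8: everything it awaited (lock-d) is free; runs, freeing lock-p and lock-m
  T2: everything it awaited (lock-m) is free; runs, freeing lock-k
  T9: everything it awaited (lock-i) is free; runs, freeing lock-l and lock-e
  T3: everything it awaited (lock-p and lock-l) is free; runs, freeing lock-a and lock-q
  T6: everything it awaited (lock-q and lock-i) is free; runs, freeing lock-c


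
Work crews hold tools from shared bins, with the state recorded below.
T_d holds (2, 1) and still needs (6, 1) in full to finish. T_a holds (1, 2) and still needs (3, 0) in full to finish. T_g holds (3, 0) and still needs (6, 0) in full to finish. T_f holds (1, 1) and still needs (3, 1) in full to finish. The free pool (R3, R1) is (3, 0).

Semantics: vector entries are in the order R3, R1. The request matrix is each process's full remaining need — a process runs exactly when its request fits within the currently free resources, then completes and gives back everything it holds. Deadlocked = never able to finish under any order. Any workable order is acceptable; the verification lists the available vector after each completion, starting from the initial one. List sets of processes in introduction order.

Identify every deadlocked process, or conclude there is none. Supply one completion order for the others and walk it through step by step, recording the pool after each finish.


Deadlocked: T_d and T_g.
Key observation: no order helps: past T_a, T_f, the free pool tops out at (5, 3), below what each blocked process needs in R3.
A valid finishing order for the others: T_a, T_f. Check, step by step:
  pool = (3, 0)
  run T_a (needs (3, 0), free (3, 0)); after release of (1, 2) the pool is (4, 2)
  run T_f (needs (3, 1), free (4, 2)); after release of (1, 1) the pool is (5, 3)
The blocked processes can never fit:
  T_d cannot run: need (6, 1) vs free (5, 3) (insufficient R3)
  T_g cannot run: need (6, 0) vs free (5, 3) (insufficient R3)


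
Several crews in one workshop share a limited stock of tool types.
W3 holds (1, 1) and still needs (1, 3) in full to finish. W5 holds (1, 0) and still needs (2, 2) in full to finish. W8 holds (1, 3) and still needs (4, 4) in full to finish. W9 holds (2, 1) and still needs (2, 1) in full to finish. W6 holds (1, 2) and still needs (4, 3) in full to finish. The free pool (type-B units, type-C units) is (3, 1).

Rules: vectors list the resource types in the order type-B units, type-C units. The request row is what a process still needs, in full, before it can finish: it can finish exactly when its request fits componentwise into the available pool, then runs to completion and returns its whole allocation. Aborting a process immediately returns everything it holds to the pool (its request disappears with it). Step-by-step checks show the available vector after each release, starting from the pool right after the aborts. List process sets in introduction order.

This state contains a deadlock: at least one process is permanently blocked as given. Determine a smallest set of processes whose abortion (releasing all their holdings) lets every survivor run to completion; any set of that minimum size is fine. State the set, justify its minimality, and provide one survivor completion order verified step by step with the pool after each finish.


Minimum abort set: W3.
Key observation: the deadlocked W6 becomes finishable only because W3 released (1, 1); it completes at step 3 below.
Why nothing smaller works: aborting no one leaves the state deadlocked as given.
Survivors finish in the order: W9, W5, W6, W8. Walking it through (pool after the aborts first):
  pool = (4, 2)
  W9 needs (2, 1) <= (4, 2) -> finishes; pool += (2, 1) = (6, 3)
  W5 needs (2, 2) <= (6, 3) -> finishes; pool += (1, 0) = (7, 3)
  W6 needs (4, 3) <= (7, 3) -> finishes; pool += (1, 2) = (8, 5)
  W8 needs (4, 4) <= (8, 5) -> finishes; pool += (1, 3) = (9, 8)


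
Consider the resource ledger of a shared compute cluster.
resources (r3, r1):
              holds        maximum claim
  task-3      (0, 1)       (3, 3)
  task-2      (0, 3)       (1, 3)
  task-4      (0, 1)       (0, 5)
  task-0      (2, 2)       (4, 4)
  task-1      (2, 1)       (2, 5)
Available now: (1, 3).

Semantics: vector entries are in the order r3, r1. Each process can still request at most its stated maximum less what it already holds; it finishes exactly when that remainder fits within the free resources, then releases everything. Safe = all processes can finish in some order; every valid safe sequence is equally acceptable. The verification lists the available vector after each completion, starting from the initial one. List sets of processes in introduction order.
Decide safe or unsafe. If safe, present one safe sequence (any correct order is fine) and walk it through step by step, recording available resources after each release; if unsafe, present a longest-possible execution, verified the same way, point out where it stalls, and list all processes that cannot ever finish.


SAFE. One safe sequence: task-2, task-4, task-1, task-0, task-3.
Key observation: reading the order forward, task-2 is the first process whose need (1, 0) meets the free pool (1, 3) exactly on a resource it requests.
Step-by-step check:
  pool = (1, 3)
  task-2 needs (1, 0) <= (1, 3) -> finishes; pool += (0, 3) = (1, 6)
  task-4 needs (0, 4) <= (1, 6) -> finishes; pool += (0, 1) = (1, 7)
  task-1 needs (0, 4) <= (1, 7) -> finishes; pool += (2, 1) = (3, 8)
  task-0 needs (2, 2) <= (3, 8) -> finishes; pool += (2, 2) = (5, 10)
  task-3 needs (3, 2) <= (5, 10) -> finishes; pool += (0, 1) = (5, 11)


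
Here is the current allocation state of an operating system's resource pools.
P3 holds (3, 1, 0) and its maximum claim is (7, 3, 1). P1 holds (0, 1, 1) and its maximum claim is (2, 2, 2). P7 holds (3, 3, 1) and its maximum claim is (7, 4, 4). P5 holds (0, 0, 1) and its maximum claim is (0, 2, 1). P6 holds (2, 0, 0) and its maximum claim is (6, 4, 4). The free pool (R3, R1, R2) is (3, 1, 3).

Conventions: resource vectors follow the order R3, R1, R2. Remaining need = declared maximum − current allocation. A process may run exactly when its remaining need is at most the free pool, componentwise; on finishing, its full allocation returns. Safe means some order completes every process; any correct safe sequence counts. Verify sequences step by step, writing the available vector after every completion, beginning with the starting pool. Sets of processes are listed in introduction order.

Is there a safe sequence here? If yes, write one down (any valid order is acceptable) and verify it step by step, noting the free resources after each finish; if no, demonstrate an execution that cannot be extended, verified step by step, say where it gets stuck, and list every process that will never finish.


UNSAFE.
Key observation: the pool after P1, P5 is (3, 2, 5); every surviving request exceeds it in R3, so progress ends there.
Going as far as possible: P1, P5; after that, nothing fits. Walking it through:
  pool = (3, 1, 3)
  run P1 (needs (2, 1, 1), free (3, 1, 3)); after release of (0, 1, 1) the pool is (3, 2, 4)
  run P5 (needs (0, 2, 0), free (3, 2, 4)); after release of (0, 0, 1) the pool is (3, 2, 5)
  P3 still needs (4, 2, 1) but only (3, 2, 5) is free — short on R3
  P7 still needs (4, 1, 3) but only (3, 2, 5) is free — short on R3
  P6 still needs (4, 4, 4) but only (3, 2, 5) is free — short on R3 and R1
Permanently blocked: P3, P7 and P6.


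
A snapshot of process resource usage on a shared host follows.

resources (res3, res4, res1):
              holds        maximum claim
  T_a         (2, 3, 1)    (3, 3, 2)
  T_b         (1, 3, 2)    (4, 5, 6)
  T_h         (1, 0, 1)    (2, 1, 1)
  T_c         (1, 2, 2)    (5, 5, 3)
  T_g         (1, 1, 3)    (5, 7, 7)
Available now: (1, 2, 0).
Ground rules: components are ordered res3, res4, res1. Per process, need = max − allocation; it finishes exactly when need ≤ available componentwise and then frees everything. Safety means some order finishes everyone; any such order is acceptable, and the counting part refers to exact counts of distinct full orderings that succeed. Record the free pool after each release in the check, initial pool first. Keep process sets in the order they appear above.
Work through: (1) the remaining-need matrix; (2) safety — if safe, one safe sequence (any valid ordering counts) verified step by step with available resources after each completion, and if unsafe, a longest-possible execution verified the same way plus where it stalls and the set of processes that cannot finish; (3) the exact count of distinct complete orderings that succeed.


(1) Remaining need (order res3, res4, res1):
  T_a: (1, 0, 1)
  T_b: (3, 2, 4)
  T_h: (1, 1, 0)
  T_c: (4, 3, 1)
  T_g: (4, 6, 4)
(2) The state is SAFE; one workable sequence: T_h, T_a, T_c, T_g, T_b.
Key observation: reading the order forward, T_h is the first process whose need (1, 1, 0) meets the free pool (1, 2, 0) exactly on a resource it requests.
Walking it through:
  pool = (1, 2, 0)
  T_h needs (1, 1, 0) <= (1, 2, 0) -> finishes; pool += (1, 0, 1) = (2, 2, 1)
  T_a needs (1, 0, 1) <= (2, 2, 1) -> finishes; pool += (2, 3, 1) = (4, 5, 2)
  T_c needs (4, 3, 1) <= (4, 5, 2) -> finishes; pool += (1, 2, 2) = (5, 7, 4)
  T_g needs (4, 6, 4) <= (5, 7, 4) -> finishes; pool += (1, 1, 3) = (6, 8, 7)
  T_b needs (3, 2, 4) <= (6, 8, 7) -> finishes; pool += (1, 3, 2) = (7, 11, 9)
(3) Precisely 2 of the possible complete orderings are safe sequences.


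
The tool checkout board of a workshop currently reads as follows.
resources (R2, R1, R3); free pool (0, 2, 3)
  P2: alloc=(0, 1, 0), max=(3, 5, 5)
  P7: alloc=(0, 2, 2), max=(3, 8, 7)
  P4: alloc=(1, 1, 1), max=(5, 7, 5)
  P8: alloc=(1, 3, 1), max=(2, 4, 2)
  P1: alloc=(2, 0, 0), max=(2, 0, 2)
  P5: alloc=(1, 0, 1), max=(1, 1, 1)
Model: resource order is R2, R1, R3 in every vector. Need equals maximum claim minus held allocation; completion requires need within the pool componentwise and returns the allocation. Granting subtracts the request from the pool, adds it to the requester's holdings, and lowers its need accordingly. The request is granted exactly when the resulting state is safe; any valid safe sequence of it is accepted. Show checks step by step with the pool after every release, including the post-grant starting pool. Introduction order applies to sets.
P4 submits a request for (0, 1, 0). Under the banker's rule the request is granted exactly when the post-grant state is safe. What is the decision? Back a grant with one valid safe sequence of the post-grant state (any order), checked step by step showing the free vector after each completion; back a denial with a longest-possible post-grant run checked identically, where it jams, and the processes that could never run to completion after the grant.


GRANT. The post-grant state is safe; one safe sequence: P5, P1, P8, P2, P4, P7.
Key observation: after the grant the pool drops to (0, 1, 3), which still lets P5 finish first and unwind the rest.
Check on the post-grant state, step by step:
  pool = (0, 1, 3)
  run P5 (needs (0, 1, 0), free (0, 1, 3)); after release of (1, 0, 1) the pool is (1, 1, 4)
  run P1 (needs (0, 0, 2), free (1, 1, 4)); after release of (2, 0, 0) the pool is (3, 1, 4)
  run P8 (needs (1, 1, 1), free (3, 1, 4)); after release of (1, 3, 1) the pool is (4, 4, 5)
  run P2 (needs (3, 4, 5), free (4, 4, 5)); after release of (0, 1, 0) the pool is (4, 5, 5)
  run P4 (needs (4, 5, 4), free (4, 5, 5)); after release of (1, 2, 1) the pool is (5, 7, 6)
  run P7 (needs (3, 6, 5), free (5, 7, 6)); after release of (0, 2, 2) the pool is (5, 9, 8)


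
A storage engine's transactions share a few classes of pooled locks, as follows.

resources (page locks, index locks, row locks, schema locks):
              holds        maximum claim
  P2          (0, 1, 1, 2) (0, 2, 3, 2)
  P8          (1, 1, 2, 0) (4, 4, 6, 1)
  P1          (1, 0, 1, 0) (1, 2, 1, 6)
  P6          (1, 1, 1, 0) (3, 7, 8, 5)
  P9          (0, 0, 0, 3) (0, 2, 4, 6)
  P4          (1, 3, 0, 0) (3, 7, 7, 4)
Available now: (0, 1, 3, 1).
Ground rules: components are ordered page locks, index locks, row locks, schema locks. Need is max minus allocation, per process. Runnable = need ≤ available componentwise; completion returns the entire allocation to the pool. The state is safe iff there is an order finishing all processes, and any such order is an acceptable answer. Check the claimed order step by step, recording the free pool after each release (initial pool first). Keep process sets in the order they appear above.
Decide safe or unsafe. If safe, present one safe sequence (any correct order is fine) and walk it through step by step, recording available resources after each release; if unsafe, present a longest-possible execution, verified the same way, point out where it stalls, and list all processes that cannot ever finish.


The state is UNSAFE.
Key observation: even finishing P2, P9, P1 leaves just (1, 2, 5, 6) free — too little page locks for any of the remaining processes.
A maximal execution: P2, P9, P1 — then nothing else fits. Verifying each step:
  pool = (0, 1, 3, 1)
  run P2 (needs (0, 1, 2, 0), free (0, 1, 3, 1)); after release of (0, 1, 1, 2) the pool is (0, 2, 4, 3)
  run P9 (needs (0, 2, 4, 3), free (0, 2, 4, 3)); after release of (0, 0, 0, 3) the pool is (0, 2, 4, 6)
  run P1 (needs (0, 2, 0, 6), free (0, 2, 4, 6)); after release of (1, 0, 1, 0) the pool is (1, 2, 5, 6)
  P8 cannot run: need (3, 3, 4, 1) vs free (1, 2, 5, 6) (insufficient page locks and index locks)
  P6 cannot run: need (2, 6, 7, 5) vs free (1, 2, 5, 6) (insufficient page locks, index locks and row locks)
  P4 cannot run: need (2, 4, 7, 4) vs free (1, 2, 5, 6) (insufficient page locks, index locks and row locks)
Permanently blocked: P8, P6 and P4.


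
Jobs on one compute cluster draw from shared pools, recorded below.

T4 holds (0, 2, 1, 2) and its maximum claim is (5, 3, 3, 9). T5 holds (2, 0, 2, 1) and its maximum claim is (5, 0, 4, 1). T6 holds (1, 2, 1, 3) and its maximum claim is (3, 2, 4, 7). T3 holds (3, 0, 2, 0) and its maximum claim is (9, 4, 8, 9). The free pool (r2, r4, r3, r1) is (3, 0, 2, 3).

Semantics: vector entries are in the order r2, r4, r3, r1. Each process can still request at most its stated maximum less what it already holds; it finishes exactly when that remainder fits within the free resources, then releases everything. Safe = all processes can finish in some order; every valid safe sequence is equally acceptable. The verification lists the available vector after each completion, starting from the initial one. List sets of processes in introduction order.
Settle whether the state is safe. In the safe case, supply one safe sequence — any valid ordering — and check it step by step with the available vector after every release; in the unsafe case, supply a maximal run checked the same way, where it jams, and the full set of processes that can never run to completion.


SAFE. One safe sequence: T5, T6, T4, T3.
Key observation: the order's first zero-slack moment is T5 ((3, 0, 2, 0) needed, (3, 0, 2, 3) free — a requested resource with nothing to spare).
Verifying each step:
  pool = (3, 0, 2, 3)
  T5 needs (3, 0, 2, 0) <= (3, 0, 2, 3) -> finishes; pool += (2, 0, 2, 1) = (5, 0, 4, 4)
  T6 needs (2, 0, 3, 4) <= (5, 0, 4, 4) -> finishes; pool += (1, 2, 1, 3) = (6, 2, 5, 7)
  T4 needs (5, 1, 2, 7) <= (6, 2, 5, 7) -> finishes; pool += (0, 2, 1, 2) = (6, 4, 6, 9)
  T3 needs (6, 4, 6, 9) <= (6, 4, 6, 9) -> finishes; pool += (3, 0, 2, 0) = (9, 4, 8, 9)
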